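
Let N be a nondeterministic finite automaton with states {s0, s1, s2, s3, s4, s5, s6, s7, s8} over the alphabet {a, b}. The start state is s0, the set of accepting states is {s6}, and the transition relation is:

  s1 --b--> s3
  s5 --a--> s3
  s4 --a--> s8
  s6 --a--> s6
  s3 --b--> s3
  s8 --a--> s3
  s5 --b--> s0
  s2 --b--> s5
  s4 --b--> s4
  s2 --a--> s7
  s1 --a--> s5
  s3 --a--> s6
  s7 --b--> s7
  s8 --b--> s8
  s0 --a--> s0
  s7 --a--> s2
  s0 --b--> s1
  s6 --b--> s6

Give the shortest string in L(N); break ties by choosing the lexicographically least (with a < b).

A breadth-first search from s0 reaches an accepting state first via the path s0 → s1 → s3 → s6 on input bba.
No string of length < 3 is accepted (BFS exhausts all shorter strings without reaching an accepting state), and bba is the lexicographically least accepting string of length 3.

bba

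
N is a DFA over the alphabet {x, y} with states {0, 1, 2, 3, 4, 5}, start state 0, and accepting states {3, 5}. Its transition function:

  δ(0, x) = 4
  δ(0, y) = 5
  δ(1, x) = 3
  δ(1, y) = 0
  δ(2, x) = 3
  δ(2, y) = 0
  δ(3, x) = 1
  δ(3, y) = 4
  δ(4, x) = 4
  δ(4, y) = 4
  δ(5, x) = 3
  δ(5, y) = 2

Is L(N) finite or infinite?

infinite

State 0 is reachable from the start and can reach an accepting state, and it lies on the cycle 0 → 5 → 2 → 0.
Traversing that cycle any number of times yields accepted strings of unbounded length, so the language is infinite.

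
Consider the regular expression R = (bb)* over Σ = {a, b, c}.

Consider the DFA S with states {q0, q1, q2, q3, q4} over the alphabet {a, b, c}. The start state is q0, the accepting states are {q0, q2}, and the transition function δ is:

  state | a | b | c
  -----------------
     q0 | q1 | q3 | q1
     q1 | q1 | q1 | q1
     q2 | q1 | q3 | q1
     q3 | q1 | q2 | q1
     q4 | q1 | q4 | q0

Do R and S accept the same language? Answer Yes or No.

Yes

Converting the expression R to a DFA (subset construction, then merging equivalent states) gives the minimal DFA with states {r0, r1, r2}, start state r0, accepting states {r0} and transitions r0: a→r1, b→r2, c→r1; r1: a→r1, b→r1, c→r1; r2: a→r1, b→r0, c→r1.
Exploring the product automaton R × S from the start pair (r0, q0), following both machines on each input symbol, reaches 4 state pairs: (r0, q0), (r1, q1), (r2, q3), (r0, q2).
R accepts in {r0} and S accepts in {q0, q2}. In every reachable pair the two components are either both accepting — (r0, q0), (r0, q2) — or both non-accepting, so no string is accepted by exactly one of the machines: L(R) \ L(S) and L(S) \ L(R) are both empty.
Hence every string is accepted by R iff it is accepted by S, and the two languages coincide.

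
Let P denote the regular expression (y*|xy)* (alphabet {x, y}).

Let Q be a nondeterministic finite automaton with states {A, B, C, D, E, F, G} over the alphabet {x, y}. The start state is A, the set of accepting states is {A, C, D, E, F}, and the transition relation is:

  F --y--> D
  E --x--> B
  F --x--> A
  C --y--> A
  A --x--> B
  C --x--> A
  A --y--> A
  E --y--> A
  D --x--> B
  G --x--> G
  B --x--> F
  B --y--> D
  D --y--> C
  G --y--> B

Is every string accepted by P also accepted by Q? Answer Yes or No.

Yes

Converting the expression P to a DFA (subset construction, then merging equivalent states) gives the minimal DFA with states {p0, p1, p2}, start state p0, accepting states {p0} and transitions p0: x→p1, y→p0; p1: x→p2, y→p0; p2: x→p2, y→p2.
Exploring the product automaton P × Q from the start pair (p0, A), following both machines on each input symbol, reaches 10 state pairs: (p0, A), (p1, B), (p2, F), (p0, D), (p2, A), (p2, D), (p0, C), (p2, B), (p2, C), (p1, A).
P accepts in {p0} and Q accepts in {A, C, D, E, F}. The reachable pairs whose P-component is accepting are (p0, A), (p0, D), (p0, C); in each of them the Q-component is accepting too, so the product for L(P) \ L(Q) (P-component accepting, Q-component rejecting) has no reachable accepting pair and the difference is empty.
Hence every string in L(P) is also in L(Q).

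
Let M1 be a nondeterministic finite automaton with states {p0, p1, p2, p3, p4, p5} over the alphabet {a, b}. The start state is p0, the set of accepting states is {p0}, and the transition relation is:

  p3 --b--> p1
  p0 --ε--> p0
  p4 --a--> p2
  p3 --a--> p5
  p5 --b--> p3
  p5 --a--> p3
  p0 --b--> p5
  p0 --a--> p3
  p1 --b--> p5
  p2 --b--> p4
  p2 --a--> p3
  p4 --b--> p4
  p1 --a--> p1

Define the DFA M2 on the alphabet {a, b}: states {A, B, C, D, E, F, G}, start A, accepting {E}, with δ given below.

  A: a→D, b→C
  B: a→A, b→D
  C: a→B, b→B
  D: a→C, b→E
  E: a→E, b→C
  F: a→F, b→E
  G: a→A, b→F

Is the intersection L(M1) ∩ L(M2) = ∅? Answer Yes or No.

Yes

Exploring the product automaton M1 × M2 from the start pair (p0, A), following both machines on each input symbol, reaches 16 state pairs: (p0, A), (p3, D), (p5, C), (p1, E), (p3, B), (p5, A), (p1, D), (p3, C), (p1, C), (p5, E), (p5, B), (p1, B), (p3, E), (p3, A), (p1, A), (p5, D).
M1 accepts in {p0} and M2 accepts in {E}; no reachable pair has both components accepting, so no string drives both machines to acceptance simultaneously and L(M1) ∩ L(M2) = ∅.
So no string is accepted by both, and the intersection is empty.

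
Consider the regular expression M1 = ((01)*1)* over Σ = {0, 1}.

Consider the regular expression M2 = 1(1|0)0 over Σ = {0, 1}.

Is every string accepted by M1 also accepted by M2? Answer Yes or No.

The empty string ε is in L(M1) but not in L(M2).
So L(M1) ⊄ L(M2).

No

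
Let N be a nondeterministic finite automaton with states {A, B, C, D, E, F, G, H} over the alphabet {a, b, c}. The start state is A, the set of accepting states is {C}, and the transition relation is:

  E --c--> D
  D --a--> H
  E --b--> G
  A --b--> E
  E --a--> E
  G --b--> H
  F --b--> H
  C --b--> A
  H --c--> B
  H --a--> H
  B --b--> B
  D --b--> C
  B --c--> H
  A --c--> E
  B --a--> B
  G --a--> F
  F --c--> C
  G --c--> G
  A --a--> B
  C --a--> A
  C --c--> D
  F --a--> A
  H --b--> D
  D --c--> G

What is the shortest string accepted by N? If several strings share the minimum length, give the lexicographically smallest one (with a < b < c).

A breadth-first search from A reaches an accepting state first via the path A → E → D → C on input bcb.
No string of length < 3 is accepted (BFS exhausts all shorter strings without reaching an accepting state), and bcb is the lexicographically least accepting string of length 3.

bcb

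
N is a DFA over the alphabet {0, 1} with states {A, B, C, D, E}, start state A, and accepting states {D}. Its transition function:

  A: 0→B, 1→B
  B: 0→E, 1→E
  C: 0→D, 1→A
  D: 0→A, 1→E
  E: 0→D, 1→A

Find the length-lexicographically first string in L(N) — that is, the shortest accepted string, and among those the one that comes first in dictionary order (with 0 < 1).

000

A breadth-first search from A reaches an accepting state first via the path A → B → E → D on input 000.
No string of length < 3 is accepted (BFS exhausts all shorter strings without reaching an accepting state), and 000 is the lexicographically least accepting string of length 3.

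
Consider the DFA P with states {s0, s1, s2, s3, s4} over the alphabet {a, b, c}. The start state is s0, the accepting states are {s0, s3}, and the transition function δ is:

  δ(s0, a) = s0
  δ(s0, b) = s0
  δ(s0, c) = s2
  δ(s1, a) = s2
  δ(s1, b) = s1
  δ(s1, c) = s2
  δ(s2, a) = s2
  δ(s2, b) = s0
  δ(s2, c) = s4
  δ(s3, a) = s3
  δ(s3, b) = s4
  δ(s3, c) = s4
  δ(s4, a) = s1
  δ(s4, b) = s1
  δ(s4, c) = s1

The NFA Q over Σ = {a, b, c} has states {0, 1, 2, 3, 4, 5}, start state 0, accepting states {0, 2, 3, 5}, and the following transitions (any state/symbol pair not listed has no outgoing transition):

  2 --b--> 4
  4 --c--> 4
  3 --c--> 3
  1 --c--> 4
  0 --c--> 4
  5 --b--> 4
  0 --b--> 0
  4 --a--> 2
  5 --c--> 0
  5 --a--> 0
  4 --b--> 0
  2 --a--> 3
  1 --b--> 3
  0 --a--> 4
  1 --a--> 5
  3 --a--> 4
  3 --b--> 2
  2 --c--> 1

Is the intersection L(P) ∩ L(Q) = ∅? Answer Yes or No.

No

The empty string ε is accepted by both P and Q.
Hence L(P) ∩ L(Q) ≠ ∅.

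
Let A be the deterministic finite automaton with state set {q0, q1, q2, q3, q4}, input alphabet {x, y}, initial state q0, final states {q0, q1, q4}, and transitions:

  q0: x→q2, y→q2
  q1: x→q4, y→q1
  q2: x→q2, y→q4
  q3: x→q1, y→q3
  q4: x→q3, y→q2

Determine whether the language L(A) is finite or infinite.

infinite

State q2 is reachable from the start and can reach an accepting state, and it lies on the cycle q2 → q2.
Traversing that cycle any number of times yields accepted strings of unbounded length, so the language is infinite.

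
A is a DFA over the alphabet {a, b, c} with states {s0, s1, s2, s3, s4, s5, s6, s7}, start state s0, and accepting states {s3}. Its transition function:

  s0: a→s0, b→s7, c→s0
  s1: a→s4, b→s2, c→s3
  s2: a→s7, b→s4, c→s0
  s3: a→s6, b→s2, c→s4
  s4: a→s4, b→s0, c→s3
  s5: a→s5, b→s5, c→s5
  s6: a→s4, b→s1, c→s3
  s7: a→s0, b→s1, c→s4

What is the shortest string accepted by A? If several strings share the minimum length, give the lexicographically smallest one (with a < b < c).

bbc

A breadth-first search from s0 reaches an accepting state first via the path s0 → s7 → s1 → s3 on input bbc.
No string of length < 3 is accepted (BFS exhausts all shorter strings without reaching an accepting state), and bbc is the lexicographically least accepting string of length 3.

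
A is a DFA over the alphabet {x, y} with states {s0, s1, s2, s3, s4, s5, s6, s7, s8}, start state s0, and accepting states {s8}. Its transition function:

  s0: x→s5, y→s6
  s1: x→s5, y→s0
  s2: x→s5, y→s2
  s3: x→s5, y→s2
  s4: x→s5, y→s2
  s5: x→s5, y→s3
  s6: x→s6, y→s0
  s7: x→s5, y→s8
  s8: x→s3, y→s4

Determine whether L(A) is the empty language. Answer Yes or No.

Yes

The states reachable from the start state are {s0, s2, s3, s5, s6}.
None of the accepting states {s8} is reachable, so no string is accepted and L(A) = ∅.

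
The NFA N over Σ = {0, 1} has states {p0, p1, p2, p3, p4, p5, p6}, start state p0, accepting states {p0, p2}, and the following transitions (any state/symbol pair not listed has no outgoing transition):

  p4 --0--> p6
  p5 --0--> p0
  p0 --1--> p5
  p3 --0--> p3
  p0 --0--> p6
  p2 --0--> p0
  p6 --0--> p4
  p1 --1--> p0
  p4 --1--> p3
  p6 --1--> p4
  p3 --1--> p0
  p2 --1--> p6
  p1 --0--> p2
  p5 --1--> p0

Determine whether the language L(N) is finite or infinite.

infinite

State p0 is reachable from the start and can reach an accepting state, and it lies on the cycle p0 → p5 → p0.
Traversing that cycle any number of times yields accepted strings of unbounded length, so the language is infinite.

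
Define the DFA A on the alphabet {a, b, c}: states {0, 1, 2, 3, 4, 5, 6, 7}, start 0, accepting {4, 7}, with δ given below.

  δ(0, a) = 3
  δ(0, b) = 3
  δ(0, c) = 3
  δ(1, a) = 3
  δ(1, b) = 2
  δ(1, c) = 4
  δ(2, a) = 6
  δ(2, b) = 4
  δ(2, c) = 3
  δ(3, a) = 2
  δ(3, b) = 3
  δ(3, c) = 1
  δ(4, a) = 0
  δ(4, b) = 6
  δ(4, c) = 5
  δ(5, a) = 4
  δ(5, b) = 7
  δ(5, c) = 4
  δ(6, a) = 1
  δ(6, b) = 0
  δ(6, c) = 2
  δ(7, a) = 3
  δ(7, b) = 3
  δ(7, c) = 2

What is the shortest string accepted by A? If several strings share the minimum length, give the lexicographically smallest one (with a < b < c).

aab

A breadth-first search from 0 reaches an accepting state first via the path 0 → 3 → 2 → 4 on input aab.
No string of length < 3 is accepted (BFS exhausts all shorter strings without reaching an accepting state), and aab is the lexicographically least accepting string of length 3.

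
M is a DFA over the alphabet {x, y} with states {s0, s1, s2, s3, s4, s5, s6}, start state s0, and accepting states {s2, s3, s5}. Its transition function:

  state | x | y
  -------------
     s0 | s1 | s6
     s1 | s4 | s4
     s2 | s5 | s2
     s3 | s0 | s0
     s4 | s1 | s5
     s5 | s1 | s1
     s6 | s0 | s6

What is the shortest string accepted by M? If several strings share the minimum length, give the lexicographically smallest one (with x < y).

A breadth-first search from s0 reaches an accepting state first via the path s0 → s1 → s4 → s5 on input xxy.
No string of length < 3 is accepted (BFS exhausts all shorter strings without reaching an accepting state), and xxy is the lexicographically least accepting string of length 3.

xxy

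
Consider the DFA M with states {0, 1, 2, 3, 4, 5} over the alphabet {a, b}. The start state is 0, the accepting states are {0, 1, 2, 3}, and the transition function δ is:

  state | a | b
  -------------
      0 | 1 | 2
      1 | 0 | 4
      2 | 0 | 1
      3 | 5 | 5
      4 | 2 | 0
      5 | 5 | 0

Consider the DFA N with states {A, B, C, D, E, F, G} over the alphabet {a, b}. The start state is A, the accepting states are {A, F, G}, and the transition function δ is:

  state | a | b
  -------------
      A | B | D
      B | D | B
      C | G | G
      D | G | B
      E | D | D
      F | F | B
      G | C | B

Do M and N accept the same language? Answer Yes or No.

No

The string a is accepted by M but rejected by N.
So L(M) ≠ L(N).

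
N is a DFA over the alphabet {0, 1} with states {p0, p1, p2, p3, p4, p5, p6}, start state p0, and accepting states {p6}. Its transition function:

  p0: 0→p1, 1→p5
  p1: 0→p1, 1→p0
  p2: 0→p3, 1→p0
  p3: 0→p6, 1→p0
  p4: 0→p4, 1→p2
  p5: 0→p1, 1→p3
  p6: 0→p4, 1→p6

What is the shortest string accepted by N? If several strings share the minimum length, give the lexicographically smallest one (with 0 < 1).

A breadth-first search from p0 reaches an accepting state first via the path p0 → p5 → p3 → p6 on input 110.
No string of length < 3 is accepted (BFS exhausts all shorter strings without reaching an accepting state), and 110 is the lexicographically least accepting string of length 3.

110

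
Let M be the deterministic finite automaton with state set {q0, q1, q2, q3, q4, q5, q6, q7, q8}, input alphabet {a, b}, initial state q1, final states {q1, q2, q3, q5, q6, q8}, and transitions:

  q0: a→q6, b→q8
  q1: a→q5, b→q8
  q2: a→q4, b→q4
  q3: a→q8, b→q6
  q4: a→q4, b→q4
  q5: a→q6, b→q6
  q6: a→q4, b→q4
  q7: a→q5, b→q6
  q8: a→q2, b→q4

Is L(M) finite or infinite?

finite

The useful states (reachable from q1 and able to reach an accepting state) are {q1, q2, q5, q6, q8}.
Restricted to these states the transition graph has no cycle, so every accepting path has bounded length and L is finite.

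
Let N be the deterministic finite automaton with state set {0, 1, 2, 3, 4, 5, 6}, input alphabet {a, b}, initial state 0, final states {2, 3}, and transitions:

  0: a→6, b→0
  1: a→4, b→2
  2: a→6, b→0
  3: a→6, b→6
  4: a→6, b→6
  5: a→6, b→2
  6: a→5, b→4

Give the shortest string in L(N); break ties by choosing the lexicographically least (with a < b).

aab

A breadth-first search from 0 reaches an accepting state first via the path 0 → 6 → 5 → 2 on input aab.
No string of length < 3 is accepted (BFS exhausts all shorter strings without reaching an accepting state), and aab is the lexicographically least accepting string of length 3.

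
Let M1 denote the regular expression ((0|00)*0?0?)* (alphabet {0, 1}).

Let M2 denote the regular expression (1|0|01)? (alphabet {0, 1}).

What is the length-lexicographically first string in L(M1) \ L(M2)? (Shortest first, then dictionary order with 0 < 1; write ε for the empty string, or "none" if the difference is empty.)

The string 00 is accepted by M1 but not by M2.
No shorter string lies in the difference, and 00 is the lexicographically first length-2 string in L(M1) \ L(M2).

00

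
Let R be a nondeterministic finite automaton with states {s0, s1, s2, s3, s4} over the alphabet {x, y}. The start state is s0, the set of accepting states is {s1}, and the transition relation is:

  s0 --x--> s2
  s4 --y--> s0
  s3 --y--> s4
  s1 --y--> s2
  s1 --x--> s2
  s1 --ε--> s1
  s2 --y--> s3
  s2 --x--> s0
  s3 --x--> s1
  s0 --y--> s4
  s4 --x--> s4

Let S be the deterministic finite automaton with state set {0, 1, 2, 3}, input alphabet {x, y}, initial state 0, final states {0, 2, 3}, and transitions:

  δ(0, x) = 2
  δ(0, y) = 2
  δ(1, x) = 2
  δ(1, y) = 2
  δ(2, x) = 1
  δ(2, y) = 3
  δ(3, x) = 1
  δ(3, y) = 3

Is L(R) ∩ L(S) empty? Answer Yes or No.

Yes

Exploring the product automaton R × S from the start pair (s0, 0), following both machines on each input symbol, reaches 12 state pairs: (s0, 0), (s2, 2), (s4, 2), (s0, 1), (s3, 3), (s4, 1), (s0, 3), (s1, 1), (s4, 3), (s0, 2), (s2, 1), (s3, 2).
R accepts in {s1} and S accepts in {0, 2, 3}; no reachable pair has both components accepting, so no string drives both machines to acceptance simultaneously and L(R) ∩ L(S) = ∅.
So no string is accepted by both, and the intersection is empty.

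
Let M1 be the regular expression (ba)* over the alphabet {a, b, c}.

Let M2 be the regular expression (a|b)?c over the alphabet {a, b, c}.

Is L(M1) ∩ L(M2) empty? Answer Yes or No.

Converting the expression M1 to a DFA (subset construction, then merging equivalent states) gives the minimal DFA with states {r0, r1, r2}, start state r0, accepting states {r0} and transitions r0: a→r1, b→r2, c→r1; r1: a→r1, b→r1, c→r1; r2: a→r0, b→r1, c→r1.
Converting the expression M2 to a DFA (subset construction, then merging equivalent states) gives the minimal DFA with states {t0, t1, t2, t3}, start state t0, accepting states {t2} and transitions t0: a→t1, b→t1, c→t2; t1: a→t3, b→t3, c→t2; t2: a→t3, b→t3, c→t3; t3: a→t3, b→t3, c→t3.
Exploring the product automaton M1 × M2 from the start pair (r0, t0), following both machines on each input symbol, reaches 7 state pairs: (r0, t0), (r1, t1), (r2, t1), (r1, t2), (r1, t3), (r0, t3), (r2, t3).
M1 accepts in {r0} and M2 accepts in {t2}; no reachable pair has both components accepting, so no string drives both machines to acceptance simultaneously and L(M1) ∩ L(M2) = ∅.
So no string is accepted by both, and the intersection is empty.

Yes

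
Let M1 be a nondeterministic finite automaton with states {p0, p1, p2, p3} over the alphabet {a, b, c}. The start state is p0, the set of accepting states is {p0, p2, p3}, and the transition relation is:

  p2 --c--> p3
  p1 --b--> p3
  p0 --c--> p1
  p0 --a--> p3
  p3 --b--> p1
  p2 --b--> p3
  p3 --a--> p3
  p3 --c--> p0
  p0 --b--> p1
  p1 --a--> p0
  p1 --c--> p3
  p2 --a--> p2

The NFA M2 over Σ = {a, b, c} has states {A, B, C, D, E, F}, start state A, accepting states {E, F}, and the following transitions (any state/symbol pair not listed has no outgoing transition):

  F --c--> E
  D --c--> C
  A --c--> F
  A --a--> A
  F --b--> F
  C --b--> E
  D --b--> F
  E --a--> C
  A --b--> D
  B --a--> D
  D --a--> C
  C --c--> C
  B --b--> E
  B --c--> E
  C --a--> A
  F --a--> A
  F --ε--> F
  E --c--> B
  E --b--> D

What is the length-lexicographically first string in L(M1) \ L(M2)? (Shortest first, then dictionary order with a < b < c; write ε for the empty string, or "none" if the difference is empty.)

ε

The empty string ε is accepted by M1 but not by M2.
Since ε is the unique shortest string, it is the required witness.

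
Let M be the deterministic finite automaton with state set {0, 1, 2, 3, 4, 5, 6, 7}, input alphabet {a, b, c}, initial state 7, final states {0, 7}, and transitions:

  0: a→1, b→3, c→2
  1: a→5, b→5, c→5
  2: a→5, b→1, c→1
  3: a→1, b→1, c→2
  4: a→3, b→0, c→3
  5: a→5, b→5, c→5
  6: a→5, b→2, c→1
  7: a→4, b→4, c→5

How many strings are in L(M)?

3

The useful subgraph on states {0, 4, 7} is acyclic, so L(M) is finite; the longest accepting path visits 3 useful states, giving maximum string length 2.
Counting accepting paths from 7 by length: 1 of length 0, 2 of length 2. Total 3.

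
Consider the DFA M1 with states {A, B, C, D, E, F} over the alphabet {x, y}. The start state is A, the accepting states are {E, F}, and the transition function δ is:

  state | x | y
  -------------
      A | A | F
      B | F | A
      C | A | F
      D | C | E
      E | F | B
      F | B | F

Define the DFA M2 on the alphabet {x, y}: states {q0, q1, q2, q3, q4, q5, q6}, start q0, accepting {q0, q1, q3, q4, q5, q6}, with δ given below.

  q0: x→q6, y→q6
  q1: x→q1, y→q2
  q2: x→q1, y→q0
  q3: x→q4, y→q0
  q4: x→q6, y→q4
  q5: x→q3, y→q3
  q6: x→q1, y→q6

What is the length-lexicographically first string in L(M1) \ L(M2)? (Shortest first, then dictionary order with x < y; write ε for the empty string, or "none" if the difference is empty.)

The string xxy is accepted by M1 but not by M2.
No shorter string lies in the difference, and xxy is the lexicographically first length-3 string in L(M1) \ L(M2).

xxy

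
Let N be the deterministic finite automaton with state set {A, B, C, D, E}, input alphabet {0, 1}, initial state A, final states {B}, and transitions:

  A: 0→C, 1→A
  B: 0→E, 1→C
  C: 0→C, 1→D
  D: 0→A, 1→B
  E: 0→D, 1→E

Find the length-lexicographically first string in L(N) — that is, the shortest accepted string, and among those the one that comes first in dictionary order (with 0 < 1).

011

A breadth-first search from A reaches an accepting state first via the path A → C → D → B on input 011.
No string of length < 3 is accepted (BFS exhausts all shorter strings without reaching an accepting state), and 011 is the lexicographically least accepting string of length 3.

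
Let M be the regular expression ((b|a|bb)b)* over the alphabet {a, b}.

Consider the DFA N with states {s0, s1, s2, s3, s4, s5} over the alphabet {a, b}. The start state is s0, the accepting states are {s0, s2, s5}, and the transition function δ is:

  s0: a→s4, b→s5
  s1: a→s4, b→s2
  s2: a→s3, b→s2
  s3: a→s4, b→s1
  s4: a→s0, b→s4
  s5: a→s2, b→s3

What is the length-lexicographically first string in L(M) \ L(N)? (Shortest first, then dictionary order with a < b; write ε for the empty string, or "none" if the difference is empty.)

The string ab is accepted by M but not by N.
No shorter string lies in the difference, and ab is the lexicographically first length-2 string in L(M) \ L(N).

ab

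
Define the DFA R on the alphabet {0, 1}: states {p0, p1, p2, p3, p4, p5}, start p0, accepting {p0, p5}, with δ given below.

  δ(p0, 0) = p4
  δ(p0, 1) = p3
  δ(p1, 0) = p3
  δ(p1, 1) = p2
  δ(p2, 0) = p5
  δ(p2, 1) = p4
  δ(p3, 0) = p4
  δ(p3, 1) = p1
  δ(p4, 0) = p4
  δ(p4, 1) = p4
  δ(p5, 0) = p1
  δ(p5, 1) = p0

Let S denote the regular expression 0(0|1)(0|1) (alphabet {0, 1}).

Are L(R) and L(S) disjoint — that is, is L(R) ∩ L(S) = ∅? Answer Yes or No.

Converting the expression S to a DFA (subset construction, then merging equivalent states) gives the minimal DFA with states {s0, s1, s2, s3, s4}, start state s0, accepting states {s4} and transitions s0: 0→s1, 1→s2; s1: 0→s3, 1→s3; s2: 0→s2, 1→s2; s3: 0→s4, 1→s4; s4: 0→s2, 1→s2.
Exploring the product automaton R × S from the start pair (p0, s0), following both machines on each input symbol, reaches 10 state pairs: (p0, s0), (p4, s1), (p3, s2), (p4, s3), (p4, s2), (p1, s2), (p4, s4), (p2, s2), (p5, s2), (p0, s2).
R accepts in {p0, p5} and S accepts in {s4}; no reachable pair has both components accepting, so no string drives both machines to acceptance simultaneously and L(R) ∩ L(S) = ∅.
So no string is accepted by both, and the intersection is empty.

Yes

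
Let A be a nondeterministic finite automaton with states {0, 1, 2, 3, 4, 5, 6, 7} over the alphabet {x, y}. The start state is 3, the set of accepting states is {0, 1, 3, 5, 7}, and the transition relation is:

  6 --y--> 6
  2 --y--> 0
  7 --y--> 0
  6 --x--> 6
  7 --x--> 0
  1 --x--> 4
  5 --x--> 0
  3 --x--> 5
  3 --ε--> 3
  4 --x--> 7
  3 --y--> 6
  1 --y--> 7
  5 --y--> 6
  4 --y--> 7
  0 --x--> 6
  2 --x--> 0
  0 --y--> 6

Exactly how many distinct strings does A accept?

The useful subgraph on states {0, 3, 5} is acyclic, so L(A) is finite; the longest accepting path visits 3 useful states, giving maximum string length 2.
Counting accepting paths from 3 by length: 1 of length 0, 1 of length 1, 1 of length 2. Total 3.

3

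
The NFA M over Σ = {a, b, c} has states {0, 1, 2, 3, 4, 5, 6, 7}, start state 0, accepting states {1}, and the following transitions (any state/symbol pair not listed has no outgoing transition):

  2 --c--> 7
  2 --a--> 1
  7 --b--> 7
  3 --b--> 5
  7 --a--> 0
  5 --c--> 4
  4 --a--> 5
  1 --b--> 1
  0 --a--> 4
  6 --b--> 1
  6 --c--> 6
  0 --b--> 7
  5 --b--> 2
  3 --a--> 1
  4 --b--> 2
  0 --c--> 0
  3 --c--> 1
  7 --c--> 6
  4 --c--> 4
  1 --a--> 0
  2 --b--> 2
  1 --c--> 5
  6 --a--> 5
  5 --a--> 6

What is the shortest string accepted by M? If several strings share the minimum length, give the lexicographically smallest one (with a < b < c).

aba

A breadth-first search from 0 reaches an accepting state first via the path 0 → 4 → 2 → 1 on input aba.
No string of length < 3 is accepted (BFS exhausts all shorter strings without reaching an accepting state), and aba is the lexicographically least accepting string of length 3.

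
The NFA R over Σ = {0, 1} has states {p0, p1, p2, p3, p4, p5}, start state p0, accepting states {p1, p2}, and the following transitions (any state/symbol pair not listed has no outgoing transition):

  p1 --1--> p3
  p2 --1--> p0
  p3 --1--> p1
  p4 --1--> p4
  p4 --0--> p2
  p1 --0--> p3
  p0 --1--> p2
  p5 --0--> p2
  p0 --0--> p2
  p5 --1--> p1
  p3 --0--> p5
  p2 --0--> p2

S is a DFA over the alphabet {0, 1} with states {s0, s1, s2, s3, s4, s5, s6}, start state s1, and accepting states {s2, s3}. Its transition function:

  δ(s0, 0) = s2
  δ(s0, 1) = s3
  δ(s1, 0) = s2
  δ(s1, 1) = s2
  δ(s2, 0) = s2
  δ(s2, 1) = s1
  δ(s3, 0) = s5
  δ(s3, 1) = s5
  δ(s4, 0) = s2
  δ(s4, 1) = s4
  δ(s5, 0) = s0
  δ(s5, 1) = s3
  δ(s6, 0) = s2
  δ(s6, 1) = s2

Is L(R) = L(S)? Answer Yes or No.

Exploring the product automaton R × S from the start pair (p0, s1), following both machines on each input symbol, reaches 2 state pairs: (p0, s1), (p2, s2).
R accepts in {p1, p2} and S accepts in {s2, s3}. In every reachable pair the two components are either both accepting — (p2, s2) — or both non-accepting, so no string is accepted by exactly one of the machines: L(R) \ L(S) and L(S) \ L(R) are both empty.
Hence every string is accepted by R iff it is accepted by S, and the two languages coincide.

Yes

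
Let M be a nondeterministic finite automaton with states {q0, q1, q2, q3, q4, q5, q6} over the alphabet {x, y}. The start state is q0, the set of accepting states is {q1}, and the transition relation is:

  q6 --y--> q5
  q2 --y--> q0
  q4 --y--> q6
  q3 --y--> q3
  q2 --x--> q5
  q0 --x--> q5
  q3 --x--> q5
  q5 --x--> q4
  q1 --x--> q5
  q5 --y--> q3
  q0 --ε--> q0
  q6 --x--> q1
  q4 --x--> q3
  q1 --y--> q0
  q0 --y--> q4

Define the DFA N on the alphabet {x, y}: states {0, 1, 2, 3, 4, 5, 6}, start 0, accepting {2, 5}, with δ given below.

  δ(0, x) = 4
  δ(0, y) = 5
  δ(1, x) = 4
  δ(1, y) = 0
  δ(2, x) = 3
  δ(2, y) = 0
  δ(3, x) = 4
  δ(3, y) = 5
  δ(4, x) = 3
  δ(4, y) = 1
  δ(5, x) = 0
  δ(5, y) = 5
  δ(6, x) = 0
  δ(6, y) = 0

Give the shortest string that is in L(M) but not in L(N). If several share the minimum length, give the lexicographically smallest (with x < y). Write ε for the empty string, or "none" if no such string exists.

The string yyx is accepted by M but not by N.
No shorter string lies in the difference, and yyx is the lexicographically first length-3 string in L(M) \ L(N).

yyx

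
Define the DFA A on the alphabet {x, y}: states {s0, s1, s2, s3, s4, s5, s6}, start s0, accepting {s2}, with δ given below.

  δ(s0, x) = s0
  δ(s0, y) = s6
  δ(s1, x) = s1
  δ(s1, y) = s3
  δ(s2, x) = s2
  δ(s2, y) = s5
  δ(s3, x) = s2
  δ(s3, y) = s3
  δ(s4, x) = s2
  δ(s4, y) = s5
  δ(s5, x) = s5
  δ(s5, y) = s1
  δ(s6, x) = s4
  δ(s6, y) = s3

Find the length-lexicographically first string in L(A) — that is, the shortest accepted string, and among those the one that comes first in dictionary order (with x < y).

yxx

A breadth-first search from s0 reaches an accepting state first via the path s0 → s6 → s4 → s2 on input yxx.
No string of length < 3 is accepted (BFS exhausts all shorter strings without reaching an accepting state), and yxx is the lexicographically least accepting string of length 3.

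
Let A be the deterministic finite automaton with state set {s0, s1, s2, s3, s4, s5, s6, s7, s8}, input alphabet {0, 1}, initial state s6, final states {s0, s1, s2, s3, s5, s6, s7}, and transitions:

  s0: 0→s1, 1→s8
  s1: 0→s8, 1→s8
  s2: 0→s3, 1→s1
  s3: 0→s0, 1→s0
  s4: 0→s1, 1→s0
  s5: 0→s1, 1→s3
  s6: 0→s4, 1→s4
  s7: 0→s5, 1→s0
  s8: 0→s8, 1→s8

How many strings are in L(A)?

7

The useful subgraph on states {s0, s1, s4, s6} is acyclic, so L(A) is finite; the longest accepting path visits 4 useful states, giving maximum string length 3.
Counting accepting paths from s6 by length: 1 of length 0, 4 of length 2, 2 of length 3. Total 7.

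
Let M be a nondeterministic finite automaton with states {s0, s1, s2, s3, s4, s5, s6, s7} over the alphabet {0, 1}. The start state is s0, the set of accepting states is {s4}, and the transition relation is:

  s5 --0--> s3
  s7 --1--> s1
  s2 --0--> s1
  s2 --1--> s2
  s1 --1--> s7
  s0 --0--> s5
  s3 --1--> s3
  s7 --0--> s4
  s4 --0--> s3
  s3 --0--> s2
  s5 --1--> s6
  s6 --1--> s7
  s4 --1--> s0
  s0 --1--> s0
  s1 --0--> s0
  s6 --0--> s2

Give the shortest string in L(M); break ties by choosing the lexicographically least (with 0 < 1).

A breadth-first search from s0 reaches an accepting state first via the path s0 → s5 → s6 → s7 → s4 on input 0110.
No string of length < 4 is accepted (BFS exhausts all shorter strings without reaching an accepting state), and 0110 is the lexicographically least accepting string of length 4.

0110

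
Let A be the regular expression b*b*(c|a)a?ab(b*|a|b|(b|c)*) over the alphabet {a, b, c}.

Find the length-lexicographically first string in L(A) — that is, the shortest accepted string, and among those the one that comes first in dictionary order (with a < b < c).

By inspection of the expression, no string of length less than 3 matches, and aab is the lexicographically first match of length 3.

aab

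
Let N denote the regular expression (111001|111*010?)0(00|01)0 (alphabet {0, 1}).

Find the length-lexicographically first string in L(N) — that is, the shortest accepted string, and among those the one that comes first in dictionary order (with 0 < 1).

11010000

By inspection of the expression, no string of length less than 8 matches, and 11010000 is the lexicographically first match of length 8.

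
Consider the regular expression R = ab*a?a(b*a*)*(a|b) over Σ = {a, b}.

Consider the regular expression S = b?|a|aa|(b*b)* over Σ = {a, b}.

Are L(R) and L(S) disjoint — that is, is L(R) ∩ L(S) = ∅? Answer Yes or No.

Converting the expression R to a DFA (subset construction, then merging equivalent states) gives the minimal DFA with states {r0, r1, r2, r3, r4}, start state r0, accepting states {r4} and transitions r0: a→r1, b→r2; r1: a→r3, b→r1; r2: a→r2, b→r2; r3: a→r4, b→r4; r4: a→r4, b→r4.
Converting the expression S to a DFA (subset construction, then merging equivalent states) gives the minimal DFA with states {s0, s1, s2, s3, s4}, start state s0, accepting states {s0, s1, s2, s3} and transitions s0: a→s1, b→s2; s1: a→s3, b→s4; s2: a→s4, b→s2; s3: a→s4, b→s4; s4: a→s4, b→s4.
Exploring the product automaton R × S from the start pair (r0, s0), following both machines on each input symbol, reaches 8 state pairs: (r0, s0), (r1, s1), (r2, s2), (r3, s3), (r1, s4), (r2, s4), (r4, s4), (r3, s4).
R accepts in {r4} and S accepts in {s0, s1, s2, s3}; no reachable pair has both components accepting, so no string drives both machines to acceptance simultaneously and L(R) ∩ L(S) = ∅.
So no string is accepted by both, and the intersection is empty.

Yes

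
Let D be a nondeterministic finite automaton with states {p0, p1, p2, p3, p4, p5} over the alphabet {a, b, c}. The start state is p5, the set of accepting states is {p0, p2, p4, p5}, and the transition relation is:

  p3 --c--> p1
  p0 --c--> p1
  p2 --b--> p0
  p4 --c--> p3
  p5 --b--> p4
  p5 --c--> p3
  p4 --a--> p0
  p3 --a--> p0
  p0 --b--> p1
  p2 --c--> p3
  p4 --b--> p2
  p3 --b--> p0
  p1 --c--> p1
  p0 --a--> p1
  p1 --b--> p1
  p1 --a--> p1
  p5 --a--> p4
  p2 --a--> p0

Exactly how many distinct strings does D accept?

The useful subgraph on states {p0, p2, p3, p4, p5} is acyclic, so L(D) is finite; the longest accepting path visits 5 useful states, giving maximum string length 4.
Counting accepting paths from p5 by length: 1 of length 0, 2 of length 1, 6 of length 2, 8 of length 3, 4 of length 4. Total 21.

21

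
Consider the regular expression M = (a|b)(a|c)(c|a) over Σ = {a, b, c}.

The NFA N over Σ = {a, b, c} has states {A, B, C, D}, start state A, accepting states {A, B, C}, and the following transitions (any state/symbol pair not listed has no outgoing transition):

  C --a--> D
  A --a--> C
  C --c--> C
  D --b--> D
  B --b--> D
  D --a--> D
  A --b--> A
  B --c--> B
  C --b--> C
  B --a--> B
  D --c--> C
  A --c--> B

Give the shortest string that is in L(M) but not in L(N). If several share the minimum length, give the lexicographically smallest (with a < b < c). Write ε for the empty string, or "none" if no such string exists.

aaa

The string aaa is accepted by M but not by N.
No shorter string lies in the difference, and aaa is the lexicographically first length-3 string in L(M) \ L(N).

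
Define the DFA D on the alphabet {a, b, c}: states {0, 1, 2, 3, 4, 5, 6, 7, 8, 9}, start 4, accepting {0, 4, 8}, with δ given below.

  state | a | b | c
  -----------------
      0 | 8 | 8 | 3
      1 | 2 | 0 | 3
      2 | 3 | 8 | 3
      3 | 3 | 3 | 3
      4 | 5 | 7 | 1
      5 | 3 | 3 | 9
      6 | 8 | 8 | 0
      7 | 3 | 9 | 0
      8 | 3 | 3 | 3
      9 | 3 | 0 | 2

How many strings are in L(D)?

16

The useful subgraph on states {0, 1, 2, 4, 5, 7, 8, 9} is acyclic, so L(D) is finite; the longest accepting path visits 5 useful states, giving maximum string length 4.
Counting accepting paths from 4 by length: 1 of length 0, 2 of length 2, 7 of length 3, 6 of length 4. Total 16.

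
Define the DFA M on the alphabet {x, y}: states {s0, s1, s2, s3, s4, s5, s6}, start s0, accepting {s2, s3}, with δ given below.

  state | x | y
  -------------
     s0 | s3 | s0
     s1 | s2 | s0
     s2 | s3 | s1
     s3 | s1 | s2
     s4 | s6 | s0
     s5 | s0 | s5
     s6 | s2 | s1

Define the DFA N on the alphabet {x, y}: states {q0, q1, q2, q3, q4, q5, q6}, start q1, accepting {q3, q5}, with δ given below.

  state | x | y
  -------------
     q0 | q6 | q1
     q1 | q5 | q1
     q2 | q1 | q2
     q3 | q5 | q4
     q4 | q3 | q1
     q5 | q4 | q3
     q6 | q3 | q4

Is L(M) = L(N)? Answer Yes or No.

Yes

Exploring the product automaton M × N from the start pair (s0, q1), following both machines on each input symbol, reaches 4 state pairs: (s0, q1), (s3, q5), (s1, q4), (s2, q3).
M accepts in {s2, s3} and N accepts in {q3, q5}. In every reachable pair the two components are either both accepting — (s3, q5), (s2, q3) — or both non-accepting, so no string is accepted by exactly one of the machines: L(M) \ L(N) and L(N) \ L(M) are both empty.
Hence every string is accepted by M iff it is accepted by N, and the two languages coincide.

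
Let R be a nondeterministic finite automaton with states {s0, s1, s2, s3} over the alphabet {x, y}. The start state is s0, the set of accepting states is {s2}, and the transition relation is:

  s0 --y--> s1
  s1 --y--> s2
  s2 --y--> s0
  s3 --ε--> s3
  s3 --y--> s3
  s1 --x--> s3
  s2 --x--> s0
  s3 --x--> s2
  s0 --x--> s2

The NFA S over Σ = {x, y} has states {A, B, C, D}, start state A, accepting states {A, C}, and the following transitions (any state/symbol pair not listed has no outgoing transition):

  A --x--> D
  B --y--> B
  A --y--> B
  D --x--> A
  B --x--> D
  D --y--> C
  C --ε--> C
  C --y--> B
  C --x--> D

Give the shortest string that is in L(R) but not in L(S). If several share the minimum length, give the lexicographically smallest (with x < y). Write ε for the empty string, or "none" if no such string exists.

The string x is accepted by R but not by S.
No shorter string lies in the difference, and x is the lexicographically first length-1 string in L(R) \ L(S).

x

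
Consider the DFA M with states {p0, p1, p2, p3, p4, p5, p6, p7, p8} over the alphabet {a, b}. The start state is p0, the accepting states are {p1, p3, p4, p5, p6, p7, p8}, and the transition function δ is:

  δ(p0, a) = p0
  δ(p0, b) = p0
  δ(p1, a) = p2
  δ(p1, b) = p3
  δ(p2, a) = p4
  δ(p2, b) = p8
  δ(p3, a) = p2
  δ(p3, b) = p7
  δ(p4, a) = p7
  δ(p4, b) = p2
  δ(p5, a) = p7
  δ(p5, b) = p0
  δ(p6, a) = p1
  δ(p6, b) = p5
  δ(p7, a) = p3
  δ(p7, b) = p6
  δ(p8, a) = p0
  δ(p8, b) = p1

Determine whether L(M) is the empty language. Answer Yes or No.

The states reachable from the start state are {p0}.
None of the accepting states {p1, p3, p4, p5, p6, p7, p8} is reachable, so no string is accepted and L(M) = ∅.

Yes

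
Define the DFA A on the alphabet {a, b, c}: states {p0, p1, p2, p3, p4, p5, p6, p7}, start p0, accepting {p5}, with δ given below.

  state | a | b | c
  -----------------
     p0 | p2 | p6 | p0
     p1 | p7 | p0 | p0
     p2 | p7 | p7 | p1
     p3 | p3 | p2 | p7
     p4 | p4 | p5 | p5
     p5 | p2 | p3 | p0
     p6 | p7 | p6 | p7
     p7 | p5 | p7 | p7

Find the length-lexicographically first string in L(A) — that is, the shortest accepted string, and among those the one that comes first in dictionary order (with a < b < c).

aaa

A breadth-first search from p0 reaches an accepting state first via the path p0 → p2 → p7 → p5 on input aaa.
No string of length < 3 is accepted (BFS exhausts all shorter strings without reaching an accepting state), and aaa is the lexicographically least accepting string of length 3.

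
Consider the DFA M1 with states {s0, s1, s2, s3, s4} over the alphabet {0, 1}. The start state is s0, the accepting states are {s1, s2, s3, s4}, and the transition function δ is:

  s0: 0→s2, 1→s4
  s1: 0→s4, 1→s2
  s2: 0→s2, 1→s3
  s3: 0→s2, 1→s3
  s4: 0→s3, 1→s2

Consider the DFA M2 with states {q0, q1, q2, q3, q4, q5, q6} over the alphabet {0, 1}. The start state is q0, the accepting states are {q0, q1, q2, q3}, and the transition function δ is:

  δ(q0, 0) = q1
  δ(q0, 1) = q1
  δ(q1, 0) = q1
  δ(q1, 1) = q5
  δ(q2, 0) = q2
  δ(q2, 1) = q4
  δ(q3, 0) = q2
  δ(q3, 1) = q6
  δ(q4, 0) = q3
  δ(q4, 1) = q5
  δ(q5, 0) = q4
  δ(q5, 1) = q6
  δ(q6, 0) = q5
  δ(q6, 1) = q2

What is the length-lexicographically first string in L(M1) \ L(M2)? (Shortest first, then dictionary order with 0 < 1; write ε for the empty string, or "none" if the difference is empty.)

The string 01 is accepted by M1 but not by M2.
No shorter string lies in the difference, and 01 is the lexicographically first length-2 string in L(M1) \ L(M2).

01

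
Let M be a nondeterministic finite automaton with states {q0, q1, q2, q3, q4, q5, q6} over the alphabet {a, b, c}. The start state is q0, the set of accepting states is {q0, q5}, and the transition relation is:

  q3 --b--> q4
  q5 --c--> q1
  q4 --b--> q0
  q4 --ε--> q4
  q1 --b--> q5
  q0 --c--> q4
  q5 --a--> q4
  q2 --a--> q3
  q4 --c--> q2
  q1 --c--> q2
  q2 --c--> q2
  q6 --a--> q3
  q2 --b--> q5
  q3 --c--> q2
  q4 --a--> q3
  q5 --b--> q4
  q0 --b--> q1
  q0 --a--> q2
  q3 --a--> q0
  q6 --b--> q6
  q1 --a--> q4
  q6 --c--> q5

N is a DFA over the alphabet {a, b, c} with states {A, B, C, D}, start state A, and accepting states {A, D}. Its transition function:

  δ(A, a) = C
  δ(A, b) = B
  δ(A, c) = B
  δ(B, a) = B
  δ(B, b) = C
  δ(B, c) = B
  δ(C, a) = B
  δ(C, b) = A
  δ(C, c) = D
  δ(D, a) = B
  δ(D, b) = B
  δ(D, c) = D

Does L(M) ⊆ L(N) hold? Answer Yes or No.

No

The string bb is in L(M) but not in L(N).
So L(M) ⊄ L(N).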